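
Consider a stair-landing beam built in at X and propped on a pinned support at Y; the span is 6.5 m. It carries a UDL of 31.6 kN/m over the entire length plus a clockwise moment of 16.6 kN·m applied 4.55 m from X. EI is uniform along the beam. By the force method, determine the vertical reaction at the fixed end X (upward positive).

Release the roller at Y. Primary structure: cantilever fixed at X.
Deflection at Y on the released cantilever, summing each load's contribution:
  UDL 31.6: wL⁴/(8EI) = 7051/EI
  clockwise couple 16.6 at a = 4.55: M₀a(2L − a)/(2EI) = 319.1/EI
  δ_0 = 7370/EI
Tip deflection under a unit load at Y: L³/(3EI) = 91.54/EI.
The prop prevents deflection at Y: R_Y = δ_0/δ_{YY} = 7370/91.54 = 80.51 kN.
Vertical equilibrium: R_X = ΣP − R_Y = 205.4 − 80.51 = 124.9 kN.

R_X = 124.9 kN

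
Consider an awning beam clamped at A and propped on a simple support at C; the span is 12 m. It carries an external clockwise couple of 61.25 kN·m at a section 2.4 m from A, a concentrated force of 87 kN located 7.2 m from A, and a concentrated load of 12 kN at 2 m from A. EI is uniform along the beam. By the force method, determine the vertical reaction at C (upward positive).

R_C = 40.81 kN

Take the reaction at C as the redundant and release it; the primary structure is a cantilever fixed at A.
Primary-structure tip deflection at C by superposition:
  clockwise couple 61.25 at a = 2.4: M₀a(2L − a)/(2EI) = 1588/EI
  point load 87 at a = 7.2: Pa²(3L − a)/(6EI) = 21648/EI
  point load 12 at a = 2: Pa²(3L − a)/(6EI) = 272/EI
  δ_0 = 23508/EI
Flexibility coefficient — unit upward force at C: δ_{CC} = L³/(3EI) = 576/EI.
The prop prevents deflection at C: R_C = δ_0/δ_{CC} = 23508/576 = 40.81 kN.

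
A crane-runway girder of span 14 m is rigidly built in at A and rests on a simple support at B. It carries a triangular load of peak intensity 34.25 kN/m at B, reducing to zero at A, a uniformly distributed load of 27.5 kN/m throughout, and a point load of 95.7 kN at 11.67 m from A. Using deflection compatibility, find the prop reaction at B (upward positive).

Take the reaction at B as the redundant and release it; the primary structure is a cantilever fixed at A.
Primary-structure tip deflection at B by superposition:
  triangular load, peak 34.25 at the free end: 11w₀L⁴/(120EI) = 120610/EI
  UDL 27.5: wL⁴/(8EI) = 132055/EI
  point load 95.7 at a = 11.67: Pa²(3L − a)/(6EI) = 65883/EI
  δ_0 = 318548/EI
Flexibility coefficient — unit upward force at B: δ_{BB} = L³/(3EI) = 914.7/EI.
Compatibility at B: δ_0 − R_B·δ_{BB} = 0, so R_B = 318548/914.7 = 348.3 kN.

R_B = 348.3 kN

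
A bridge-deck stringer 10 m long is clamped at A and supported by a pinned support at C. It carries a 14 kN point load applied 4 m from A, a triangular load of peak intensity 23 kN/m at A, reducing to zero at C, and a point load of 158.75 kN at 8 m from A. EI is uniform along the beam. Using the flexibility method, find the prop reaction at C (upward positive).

Choose R_C as the redundant. The primary structure is the cantilever fixed at A.
Primary-structure tip deflection at C by superposition:
  point load 14 at a = 4: Pa²(3L − a)/(6EI) = 970.7/EI
  triangular load, peak 23 at the fixed end: w₀L⁴/(30EI) = 7667/EI
  point load 158.75 at a = 8: Pa²(3L − a)/(6EI) = 37253/EI
  δ_0 = 45891/EI
Tip deflection under a unit load at C: L³/(3EI) = 333.3/EI.
Compatibility at C: δ_0 − R_C·δ_{CC} = 0, so R_C = 45891/333.3 = 137.7 kN.

R_C = 137.7 kN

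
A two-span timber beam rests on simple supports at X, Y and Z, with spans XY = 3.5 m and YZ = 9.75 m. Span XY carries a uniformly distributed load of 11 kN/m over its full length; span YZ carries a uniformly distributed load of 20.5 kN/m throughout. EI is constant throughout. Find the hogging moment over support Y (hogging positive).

M_Y = 183.7 kN·m

Insert a hinge at Y; M_Y is the redundant, and each span becomes simply supported.
Discontinuity in slope at Y on the released structure — sum the simple-span end rotations:
  span XY: UDL 11: wL³/(24EI) = 19.65/EI
  span YZ: UDL 20.5: wL³/(24EI) = 791.7/EI
  relative rotation θ_0 = (19.65 + 791.7)/EI = 811.3/EI
A unit hogging moment at Y produces rotation L₁/(3EI) + L₂/(3EI) = 4.417/EI.
Slope continuity at Y: θ_0 = M_Y·4.417/EI, so M_Y = 811.3/4.417 = 183.7 kN·m (hogging).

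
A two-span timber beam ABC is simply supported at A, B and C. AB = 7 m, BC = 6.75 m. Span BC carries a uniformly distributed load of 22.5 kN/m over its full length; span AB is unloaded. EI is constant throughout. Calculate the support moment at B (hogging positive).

M_B = 62.91 kN·m

Insert a hinge at B; M_B is the redundant, and each span becomes simply supported.
End slopes at the hinge B, treating each span as simply supported:
  span BC: UDL 22.5: wL³/(24EI) = 288.3/EI
  relative rotation θ_0 = (0 + 288.3)/EI = 288.3/EI
A unit hogging moment at B produces rotation L₁/(3EI) + L₂/(3EI) = 4.583/EI.
Compatibility: M_B·(L₁+L₂)/(3EI) = θ_0, giving M_B = 62.91 kN·m (hogging).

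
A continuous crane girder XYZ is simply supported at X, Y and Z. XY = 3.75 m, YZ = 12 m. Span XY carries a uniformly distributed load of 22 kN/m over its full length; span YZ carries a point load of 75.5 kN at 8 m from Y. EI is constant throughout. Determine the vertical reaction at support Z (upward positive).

R_Z = 41.04 kN

Release continuity at Y by inserting a hinge; the redundant is the internal moment M_Y. The primary structure is two simply-supported spans XY and YZ.
Rotations at Y on the released spans (each span's end-slope, ×1/EI):
  span XY: UDL 22: wL³/(24EI) = 48.34/EI
  span YZ: point load 75.5 at a = 8: Pab(L + b)/(6LEI) = 536.9/EI
  relative rotation θ_0 = (48.34 + 536.9)/EI = 585.2/EI
A unit hogging moment at Y produces rotation L₁/(3EI) + L₂/(3EI) = 5.25/EI.
Compatibility: M_Y·(L₁+L₂)/(3EI) = θ_0, giving M_Y = 111.5 kN·m (hogging).
Span YZ, ΣM about Z: R_Y^{YZ}·12 = 302 + 111.5, so R_Y^{YZ} = 34.46 kN and R_Z = 75.5 − 34.46 = 41.04 kN.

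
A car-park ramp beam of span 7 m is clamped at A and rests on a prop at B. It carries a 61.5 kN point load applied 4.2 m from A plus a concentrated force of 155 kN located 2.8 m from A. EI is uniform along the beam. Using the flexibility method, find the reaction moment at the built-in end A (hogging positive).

M_A = 280.6 kN·m

Remove the prop at B; the released (primary) structure is a cantilever built in at A.
Deflection at B on the released cantilever, summing each load's contribution:
  point load 61.5 at a = 4.2: Pa²(3L − a)/(6EI) = 3038/EI
  point load 155 at a = 2.8: Pa²(3L − a)/(6EI) = 3686/EI
  δ_0 = 6724/EI
Flexibility coefficient — unit upward force at B: δ_{BB} = L³/(3EI) = 114.3/EI.
Compatibility at B: δ_0 − R_B·δ_{BB} = 0, so R_B = 6724/114.3 = 58.81 kN.
Moment equilibrium about A: M_A = Σ(load moments about A) − R_B·L = 692.3 − 58.81×7 = 280.6 kN·m.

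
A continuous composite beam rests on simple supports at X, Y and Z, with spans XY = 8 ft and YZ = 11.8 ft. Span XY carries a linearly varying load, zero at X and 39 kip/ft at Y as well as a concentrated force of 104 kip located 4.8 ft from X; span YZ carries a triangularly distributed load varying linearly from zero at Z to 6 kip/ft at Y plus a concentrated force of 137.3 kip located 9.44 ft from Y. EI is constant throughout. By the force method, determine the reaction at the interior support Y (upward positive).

Release continuity at Y by inserting a hinge; the redundant is the internal moment M_Y. The primary structure is two simply-supported spans XY and YZ.
Discontinuity in slope at Y on the released structure — sum the simple-span end rotations:
  span XY: triangular load, peak 39: w₀L³/(45EI) = 443.7/EI
  span XY: point load 104 at a = 4.8: Pab(L + a)/(6LEI) = 426/EI
  span YZ: triangular load, peak 6: w₀L³/(45EI) = 219.1/EI
  span YZ: point load 137.3 at a = 9.44: Pab(L + b)/(6LEI) = 611.8/EI
  relative rotation θ_0 = (869.7 + 830.8)/EI = 1701/EI
A unit hogging moment at Y produces rotation L₁/(3EI) + L₂/(3EI) = 6.6/EI.
Compatibility: M_Y·(L₁+L₂)/(3EI) = θ_0, giving M_Y = 257.7 kip·ft (hogging).
Span XY, ΣM about X with M_Y applied at Y: R_Y^{XY}·8 = 1331 + 257.7, so R_Y^{XY} = 198.6 kip and R_X = 260 − 198.6 = 61.39 kip.
Span YZ, ΣM about Z: R_Y^{YZ}·11.8 = 602.5 + 257.7, so R_Y^{YZ} = 72.9 kip and R_Z = 172.7 − 72.9 = 99.8 kip.
R_Y = 198.6 + 72.9 = 271.5 kip.

R_Y = 271.5 kip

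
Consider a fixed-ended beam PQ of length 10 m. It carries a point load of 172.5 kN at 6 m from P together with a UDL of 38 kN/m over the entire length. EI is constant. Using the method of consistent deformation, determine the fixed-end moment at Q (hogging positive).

Take the two fixed-end moments M_P, M_Q as redundants; the released structure is the simple span PQ.
Simple-span end rotations at P and Q under the given loads:
  at P: point load 172.5 at a = 6: Pab(L + b)/(6LEI) = 966/EI
  at Q: point load 172.5 at a = 6: Pab(L + a)/(6LEI) = 1104/EI
  at P: UDL 38: wL³/(24EI) = 1583/EI
  at Q: UDL 38: wL³/(24EI) = 1583/EI
  θ_P0 = 2549/EI,  θ_Q0 = 2687/EI
Flexibility coefficients: a unit moment at one end gives L/(3EI) there and L/(6EI) at the far end, so f₁₁ = f₂₂ = 3.333/EI and f₁₂ = f₂₁ = 1.667/EI.
Compatibility — zero rotation at each built-in end:
  3.333 M_P + 1.667 M_Q = 2549
  1.667 M_P + 3.333 M_Q = 2687
Solving the pair gives M_P = 482.3 kN·m and M_Q = 565.1 kN·m (hogging).

M_Q = 565.1 kN·m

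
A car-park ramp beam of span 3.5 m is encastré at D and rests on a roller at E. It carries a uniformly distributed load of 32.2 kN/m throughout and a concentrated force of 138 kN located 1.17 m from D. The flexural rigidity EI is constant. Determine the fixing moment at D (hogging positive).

Choose R_E as the redundant. The primary structure is the cantilever fixed at D.
Free-end deflection of the primary structure under the applied loading (downward +):
  UDL 32.2: wL⁴/(8EI) = 604/EI
  point load 138 at a = 1.17: Pa²(3L − a)/(6EI) = 293.8/EI
  δ_0 = 897.8/EI
Flexibility coefficient — unit upward force at E: δ_{EE} = L³/(3EI) = 14.29/EI.
Compatibility at E: δ_0 − R_E·δ_{EE} = 0, so R_E = 897.8/14.29 = 62.82 kN.
Moment equilibrium about D: M_D = Σ(load moments about D) − R_E·L = 358.7 − 62.82×3.5 = 138.8 kN·m.

M_D = 138.8 kN·m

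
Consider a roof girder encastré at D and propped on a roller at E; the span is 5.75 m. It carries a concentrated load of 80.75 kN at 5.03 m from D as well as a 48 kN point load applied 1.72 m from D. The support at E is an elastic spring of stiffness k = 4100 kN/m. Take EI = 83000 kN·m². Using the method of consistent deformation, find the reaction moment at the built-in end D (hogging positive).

Choose R_E as the redundant. The primary structure is the cantilever fixed at D.
Primary-structure tip deflection at E by superposition:
  point load 80.75 at a = 5.03: Pa²(3L − a)/(6EI) = 4161/EI
  point load 48 at a = 1.72: Pa²(3L − a)/(6EI) = 367.6/EI
  δ_0 = 4529/EI
Flexibility coefficient — unit upward force at E: δ_{EE} = L³/(3EI) = 63.37/EI.
With EI = 83000 kN·m²: δ_0 = 0.054561 m and δ_{EE} = 0.000763 m/kN.
Compatibility — the spring shortens by R_E/k under the reaction it provides: δ_0 − R_E·δ_{EE} = R_E/k. With 1/k = 0.000244 m/kN, R_E = δ_0 / (δ_{EE} + 1/k) = 0.054561 / (0.000763 + 0.000244) = 54.16 kN.
Moment equilibrium about D: M_D = Σ(load moments about D) − R_E·L = 488.7 − 54.16×5.75 = 177.3 kN·m.

M_D = 177.3 kN·m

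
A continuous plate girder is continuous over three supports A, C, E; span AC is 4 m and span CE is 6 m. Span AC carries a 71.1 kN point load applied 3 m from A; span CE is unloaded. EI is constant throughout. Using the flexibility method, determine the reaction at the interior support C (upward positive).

Take M_C as the redundant. Released structure: two simple spans AC and CE with a hinge at C.
End slopes at the hinge C, treating each span as simply supported:
  span AC: point load 71.1 at a = 3: Pab(L + a)/(6LEI) = 62.21/EI
  relative rotation θ_0 = (62.21 + 0)/EI = 62.21/EI
A unit hogging moment at C produces rotation L₁/(3EI) + L₂/(3EI) = 3.333/EI.
Slope continuity at C: θ_0 = M_C·3.333/EI, so M_C = 62.21/3.333 = 18.66 kN·m (hogging).
Span AC, ΣM about A with M_C applied at C: R_C^{AC}·4 = 213.3 + 18.66, so R_C^{AC} = 57.99 kN and R_A = 71.1 − 57.99 = 13.11 kN.
Span CE, ΣM about E: R_C^{CE}·6 = 0 + 18.66, so R_C^{CE} = 3.111 kN and R_E = 0 − 3.111 = -3.111 kN.
R_C = 57.99 + 3.111 = 61.1 kN.

R_C = 61.1 kN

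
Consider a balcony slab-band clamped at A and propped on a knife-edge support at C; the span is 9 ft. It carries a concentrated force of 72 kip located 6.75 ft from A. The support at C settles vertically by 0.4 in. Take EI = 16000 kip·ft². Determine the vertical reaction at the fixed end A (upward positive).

R_A = 28.63 kip

Release the roller at C. Primary structure: cantilever fixed at A.
Free-end deflection of the primary structure under the applied loading (downward +):
  point load 72 at a = 6.75: Pa²(3L − a)/(6EI) = 11072/EI
Tip deflection under a unit load at C: L³/(3EI) = 243/EI.
With EI = 16000 kip·ft²: δ_0 = 0.69198 ft and δ_{CC} = 0.015187 ft/kip.
Compatibility — the beam at C must follow the support down by 0.03333 ft: δ_0 − R_C·δ_{CC} = 0.03333, so R_C = (0.69198 − 0.03333)/0.015187 = 43.37 kip.
Vertical equilibrium: R_A = ΣP − R_C = 72 − 43.37 = 28.63 kip.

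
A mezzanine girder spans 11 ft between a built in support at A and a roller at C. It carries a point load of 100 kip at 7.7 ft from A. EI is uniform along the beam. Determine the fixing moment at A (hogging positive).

Take the reaction at C as the redundant and release it; the primary structure is a cantilever fixed at A.
Primary-structure tip deflection at C by superposition:
  point load 100 at a = 7.7: Pa²(3L − a)/(6EI) = 25001/EI
Tip deflection under a unit load at C: L³/(3EI) = 443.7/EI.
The prop prevents deflection at C: R_C = δ_0/δ_{CC} = 25001/443.7 = 56.35 kip.
Moment equilibrium about A: M_A = Σ(load moments about A) − R_C·L = 770 − 56.35×11 = 150.2 kip·ft.

M_A = 150.2 kip·ft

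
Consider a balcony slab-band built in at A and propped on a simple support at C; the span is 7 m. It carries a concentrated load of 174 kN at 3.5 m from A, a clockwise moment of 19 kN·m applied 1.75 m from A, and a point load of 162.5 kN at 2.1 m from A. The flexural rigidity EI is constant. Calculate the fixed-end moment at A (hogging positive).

Remove the prop at C; the released (primary) structure is a cantilever built in at A.
Free-end deflection of the primary structure under the applied loading (downward +):
  point load 174 at a = 3.5: Pa²(3L − a)/(6EI) = 6217/EI
  clockwise couple 19 at a = 1.75: M₀a(2L − a)/(2EI) = 203.7/EI
  point load 162.5 at a = 2.1: Pa²(3L − a)/(6EI) = 2257/EI
  δ_0 = 8678/EI
Flexibility coefficient — unit upward force at C: δ_{CC} = L³/(3EI) = 114.3/EI.
Compatibility at C: δ_0 − R_C·δ_{CC} = 0, so R_C = 8678/114.3 = 75.9 kN.
Moment equilibrium about A: M_A = Σ(load moments about A) − R_C·L = 969.2 − 75.9×7 = 437.9 kN·m.

M_A = 437.9 kN·m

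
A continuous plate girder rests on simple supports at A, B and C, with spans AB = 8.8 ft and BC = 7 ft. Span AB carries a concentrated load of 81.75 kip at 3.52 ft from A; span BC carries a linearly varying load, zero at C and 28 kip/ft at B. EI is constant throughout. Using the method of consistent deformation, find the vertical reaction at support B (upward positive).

Take M_B as the redundant. Released structure: two simple spans AB and BC with a hinge at B.
Discontinuity in slope at B on the released structure — sum the simple-span end rotations:
  span AB: point load 81.75 at a = 3.52: Pab(L + a)/(6LEI) = 354.5/EI
  span BC: triangular load, peak 28: w₀L³/(45EI) = 213.4/EI
  relative rotation θ_0 = (354.5 + 213.4)/EI = 567.9/EI
A unit hogging moment at B produces rotation L₁/(3EI) + L₂/(3EI) = 5.267/EI.
Compatibility: M_B·(L₁+L₂)/(3EI) = θ_0, giving M_B = 107.8 kip·ft (hogging).
Span AB, ΣM about A with M_B applied at B: R_B^{AB}·8.8 = 287.8 + 107.8, so R_B^{AB} = 44.95 kip and R_A = 81.75 − 44.95 = 36.8 kip.
Span BC, ΣM about C: R_B^{BC}·7 = 457.3 + 107.8, so R_B^{BC} = 80.74 kip and R_C = 98 − 80.74 = 17.26 kip.
R_B = 44.95 + 80.74 = 125.7 kip.

R_B = 125.7 kip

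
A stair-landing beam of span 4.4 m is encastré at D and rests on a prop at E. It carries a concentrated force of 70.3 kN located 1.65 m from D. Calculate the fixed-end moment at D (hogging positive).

Choose R_E as the redundant. The primary structure is the cantilever fixed at D.
Primary-structure tip deflection at E by superposition:
  point load 70.3 at a = 1.65: Pa²(3L − a)/(6EI) = 368.4/EI
Flexibility coefficient — unit upward force at E: δ_{EE} = L³/(3EI) = 28.39/EI.
Compatibility at E: δ_0 − R_E·δ_{EE} = 0, so R_E = 368.4/28.39 = 12.98 kN.
Moment equilibrium about D: M_D = Σ(load moments about D) − R_E·L = 116 − 12.98×4.4 = 58.9 kN·m.

M_D = 58.9 kN·m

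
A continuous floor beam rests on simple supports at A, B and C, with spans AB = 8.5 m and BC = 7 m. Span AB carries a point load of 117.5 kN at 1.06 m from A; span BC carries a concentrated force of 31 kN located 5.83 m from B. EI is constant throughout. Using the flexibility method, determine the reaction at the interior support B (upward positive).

Take M_B as the redundant. Released structure: two simple spans AB and BC with a hinge at B.
Rotations at B on the released spans (each span's end-slope, ×1/EI):
  span AB: point load 117.5 at a = 1.06: Pab(L + a)/(6LEI) = 173.7/EI
  span BC: point load 31 at a = 5.83: Pab(L + b)/(6LEI) = 41.13/EI
  relative rotation θ_0 = (173.7 + 41.13)/EI = 214.8/EI
A unit hogging moment at B produces rotation L₁/(3EI) + L₂/(3EI) = 5.167/EI.
Slope continuity at B: θ_0 = M_B·5.167/EI, so M_B = 214.8/5.167 = 41.58 kN·m (hogging).
Span AB, ΣM about A with M_B applied at B: R_B^{AB}·8.5 = 124.5 + 41.58, so R_B^{AB} = 19.54 kN and R_A = 117.5 − 19.54 = 97.96 kN.
Span BC, ΣM about C: R_B^{BC}·7 = 36.27 + 41.58, so R_B^{BC} = 11.12 kN and R_C = 31 − 11.12 = 19.88 kN.
R_B = 19.54 + 11.12 = 30.67 kN.

R_B = 30.67 kN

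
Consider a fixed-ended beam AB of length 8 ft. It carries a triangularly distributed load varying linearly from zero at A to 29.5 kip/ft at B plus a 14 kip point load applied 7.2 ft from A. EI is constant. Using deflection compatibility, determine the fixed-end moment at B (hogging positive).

Take the two fixed-end moments M_A, M_B as redundants; the released structure is the simple span AB.
End rotations of the released simple span under the applied load (×1/EI):
  at A: triangular load, peak 29.5: 7w₀L³/(360EI) = 293.7/EI
  at B: triangular load, peak 29.5: w₀L³/(45EI) = 335.6/EI
  at A: point load 14 at a = 7.2: Pab(L + b)/(6LEI) = 14.78/EI
  at B: point load 14 at a = 7.2: Pab(L + a)/(6LEI) = 25.54/EI
  θ_A0 = 308.5/EI,  θ_B0 = 361.2/EI
Flexibility coefficients: a unit moment at one end gives L/(3EI) there and L/(6EI) at the far end, so f₁₁ = f₂₂ = 2.667/EI and f₁₂ = f₂₁ = 1.333/EI.
Compatibility — zero rotation at each built-in end:
  2.667 M_A + 1.333 M_B = 308.5
  1.333 M_A + 2.667 M_B = 361.2
Solving the pair gives M_A = 63.94 kip·ft and M_B = 103.5 kip·ft (hogging).

M_B = 103.5 kip·ft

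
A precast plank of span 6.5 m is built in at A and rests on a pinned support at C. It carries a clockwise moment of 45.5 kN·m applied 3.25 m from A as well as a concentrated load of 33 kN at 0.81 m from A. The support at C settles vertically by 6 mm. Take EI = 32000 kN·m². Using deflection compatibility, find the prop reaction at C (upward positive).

Remove the prop at C; the released (primary) structure is a cantilever built in at A.
Primary-structure tip deflection at C by superposition:
  clockwise couple 45.5 at a = 3.25: M₀a(2L − a)/(2EI) = 720.9/EI
  point load 33 at a = 0.81: Pa²(3L − a)/(6EI) = 67.44/EI
  δ_0 = 788.3/EI
Flexibility coefficient — unit upward force at C: δ_{CC} = L³/(3EI) = 91.54/EI.
With EI = 32000 kN·m²: δ_0 = 0.024635 m and δ_{CC} = 0.002861 m/kN.
Compatibility — the beam at C must follow the support down by 0.006 m: δ_0 − R_C·δ_{CC} = 0.006, so R_C = (0.024635 − 0.006)/0.002861 = 6.514 kN.

R_C = 6.514 kN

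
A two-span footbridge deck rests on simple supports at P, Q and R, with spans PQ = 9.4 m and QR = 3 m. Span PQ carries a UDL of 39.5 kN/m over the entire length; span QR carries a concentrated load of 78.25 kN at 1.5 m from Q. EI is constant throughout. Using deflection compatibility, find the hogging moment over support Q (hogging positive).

M_Q = 341.4 kN·m

Release continuity at Q by inserting a hinge; the redundant is the internal moment M_Q. The primary structure is two simply-supported spans PQ and QR.
Rotations at Q on the released spans (each span's end-slope, ×1/EI):
  span PQ: UDL 39.5: wL³/(24EI) = 1367/EI
  span QR: point load 78.25 at a = 1.5: Pab(L + b)/(6LEI) = 44.02/EI
  relative rotation θ_0 = (1367 + 44.02)/EI = 1411/EI
A unit hogging moment at Q produces rotation L₁/(3EI) + L₂/(3EI) = 4.133/EI.
Slope continuity at Q: θ_0 = M_Q·4.133/EI, so M_Q = 1411/4.133 = 341.4 kN·m (hogging).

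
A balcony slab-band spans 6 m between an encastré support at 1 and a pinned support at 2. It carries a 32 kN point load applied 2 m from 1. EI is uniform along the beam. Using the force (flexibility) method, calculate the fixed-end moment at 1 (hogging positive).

Take the reaction at 2 as the redundant and release it; the primary structure is a cantilever fixed at 1.
Deflection at 2 on the released cantilever, summing each load's contribution:
  point load 32 at a = 2: Pa²(3L − a)/(6EI) = 341.3/EI
Flexibility coefficient — unit upward force at 2: δ_{22} = L³/(3EI) = 72/EI.
Compatibility at 2: δ_0 − R_2·δ_{22} = 0, so R_2 = 341.3/72 = 4.741 kN.
Moment equilibrium about 1: M_1 = Σ(load moments about 1) − R_2·L = 64 − 4.741×6 = 35.56 kN·m.

M_1 = 35.56 kN·m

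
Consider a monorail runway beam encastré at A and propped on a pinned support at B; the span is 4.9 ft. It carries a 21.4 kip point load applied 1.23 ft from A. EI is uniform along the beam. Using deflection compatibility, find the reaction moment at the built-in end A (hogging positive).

Remove the prop at B; the released (primary) structure is a cantilever built in at A.
Downward deflection at the released point B due to the loads:
  point load 21.4 at a = 1.23: Pa²(3L − a)/(6EI) = 72.68/EI
Flexibility coefficient — unit upward force at B: δ_{BB} = L³/(3EI) = 39.22/EI.
The prop prevents deflection at B: R_B = δ_0/δ_{BB} = 72.68/39.22 = 1.853 kip.
Moment equilibrium about A: M_A = Σ(load moments about A) − R_B·L = 26.32 − 1.853×4.9 = 17.24 kip·ft.

M_A = 17.24 kip·ft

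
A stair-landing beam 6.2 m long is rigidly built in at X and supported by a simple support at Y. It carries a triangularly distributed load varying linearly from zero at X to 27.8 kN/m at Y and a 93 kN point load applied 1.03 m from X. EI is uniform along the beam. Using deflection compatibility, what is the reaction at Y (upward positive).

Release the roller at Y. Primary structure: cantilever fixed at X.
Downward deflection at the released point Y due to the loads:
  triangular load, peak 27.8 at the free end: 11w₀L⁴/(120EI) = 3766/EI
  point load 93 at a = 1.03: Pa²(3L − a)/(6EI) = 288.9/EI
  δ_0 = 4054/EI
Flexibility coefficient — unit upward force at Y: δ_{YY} = L³/(3EI) = 79.44/EI.
The prop prevents deflection at Y: R_Y = δ_0/δ_{YY} = 4054/79.44 = 51.04 kN.

R_Y = 51.04 kN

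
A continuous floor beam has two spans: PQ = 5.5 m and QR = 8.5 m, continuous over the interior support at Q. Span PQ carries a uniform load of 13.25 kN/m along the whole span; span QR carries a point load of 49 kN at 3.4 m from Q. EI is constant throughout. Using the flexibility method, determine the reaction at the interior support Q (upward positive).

R_Q = 86.27 kN

Release continuity at Q by inserting a hinge; the redundant is the internal moment M_Q. The primary structure is two simply-supported spans PQ and QR.
End slopes at the hinge Q, treating each span as simply supported:
  span PQ: UDL 13.25: wL³/(24EI) = 91.85/EI
  span QR: point load 49 at a = 3.4: Pab(L + b)/(6LEI) = 226.6/EI
  relative rotation θ_0 = (91.85 + 226.6)/EI = 318.4/EI
A unit hogging moment at Q produces rotation L₁/(3EI) + L₂/(3EI) = 4.667/EI.
Compatibility: M_Q·(L₁+L₂)/(3EI) = θ_0, giving M_Q = 68.23 kN·m (hogging).
Span PQ, ΣM about P with M_Q applied at Q: R_Q^{PQ}·5.5 = 200.4 + 68.23, so R_Q^{PQ} = 48.84 kN and R_P = 72.88 − 48.84 = 24.03 kN.
Span QR, ΣM about R: R_Q^{QR}·8.5 = 249.9 + 68.23, so R_Q^{QR} = 37.43 kN and R_R = 49 − 37.43 = 11.57 kN.
R_Q = 48.84 + 37.43 = 86.27 kN.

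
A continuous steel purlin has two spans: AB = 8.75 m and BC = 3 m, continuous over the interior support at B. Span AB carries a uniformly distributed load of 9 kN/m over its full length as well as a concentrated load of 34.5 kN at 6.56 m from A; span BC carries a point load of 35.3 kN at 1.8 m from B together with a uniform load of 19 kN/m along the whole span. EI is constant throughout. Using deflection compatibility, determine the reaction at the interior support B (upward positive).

R_B = 157.6 kN

Insert a hinge at B; M_B is the redundant, and each span becomes simply supported.
End slopes at the hinge B, treating each span as simply supported:
  span AB: UDL 9: wL³/(24EI) = 251.2/EI
  span AB: point load 34.5 at a = 6.56: Pab(L + a)/(6LEI) = 144.5/EI
  span BC: point load 35.3 at a = 1.8: Pab(L + b)/(6LEI) = 17.79/EI
  span BC: UDL 19: wL³/(24EI) = 21.38/EI
  relative rotation θ_0 = (395.8 + 39.17)/EI = 434.9/EI
A unit hogging moment at B produces rotation L₁/(3EI) + L₂/(3EI) = 3.917/EI.
Slope continuity at B: θ_0 = M_B·3.917/EI, so M_B = 434.9/3.917 = 111 kN·m (hogging).
Span AB, ΣM about A with M_B applied at B: R_B^{AB}·8.75 = 570.9 + 111, so R_B^{AB} = 77.93 kN and R_A = 113.2 − 77.93 = 35.32 kN.
Span BC, ΣM about C: R_B^{BC}·3 = 127.9 + 111, so R_B^{BC} = 79.63 kN and R_C = 92.3 − 79.63 = 12.67 kN.
R_B = 77.93 + 79.63 = 157.6 kN.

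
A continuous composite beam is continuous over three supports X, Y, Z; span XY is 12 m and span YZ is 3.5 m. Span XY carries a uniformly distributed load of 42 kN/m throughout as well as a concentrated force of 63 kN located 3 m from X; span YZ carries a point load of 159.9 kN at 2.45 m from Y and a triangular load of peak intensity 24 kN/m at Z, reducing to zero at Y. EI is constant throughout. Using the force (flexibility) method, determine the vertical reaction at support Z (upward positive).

Take M_Y as the redundant. Released structure: two simple spans XY and YZ with a hinge at Y.
End slopes at the hinge Y, treating each span as simply supported:
  span XY: UDL 42: wL³/(24EI) = 3024/EI
  span XY: point load 63 at a = 3: Pab(L + a)/(6LEI) = 354.4/EI
  span YZ: point load 159.9 at a = 2.45: Pab(L + b)/(6LEI) = 89.12/EI
  span YZ: triangular load, peak 24: 7w₀L³/(360EI) = 20.01/EI
  relative rotation θ_0 = (3378 + 109.1)/EI = 3488/EI
A unit hogging moment at Y produces rotation L₁/(3EI) + L₂/(3EI) = 5.167/EI.
Slope continuity at Y: θ_0 = M_Y·5.167/EI, so M_Y = 3488/5.167 = 675 kN·m (hogging).
Span YZ, ΣM about Z: R_Y^{YZ}·3.5 = 216.9 + 675, so R_Y^{YZ} = 254.8 kN and R_Z = 201.9 − 254.8 = -52.93 kN.

R_Z = -52.93 kN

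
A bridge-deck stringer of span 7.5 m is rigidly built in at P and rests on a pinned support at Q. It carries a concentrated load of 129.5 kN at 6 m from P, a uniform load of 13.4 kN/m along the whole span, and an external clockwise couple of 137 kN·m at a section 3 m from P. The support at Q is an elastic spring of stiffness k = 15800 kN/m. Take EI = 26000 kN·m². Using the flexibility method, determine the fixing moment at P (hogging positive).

M_P = 205.6 kN·m

Choose R_Q as the redundant. The primary structure is the cantilever fixed at P.
Downward deflection at the released point Q due to the loads:
  point load 129.5 at a = 6: Pa²(3L − a)/(6EI) = 12820/EI
  UDL 13.4: wL⁴/(8EI) = 5300/EI
  clockwise couple 137 at a = 3: M₀a(2L − a)/(2EI) = 2466/EI
  δ_0 = 20586/EI
Flexibility coefficient — unit upward force at Q: δ_{QQ} = L³/(3EI) = 140.6/EI.
With EI = 26000 kN·m²: δ_0 = 0.79178 m and δ_{QQ} = 0.005409 m/kN.
Compatibility — the spring shortens by R_Q/k under the reaction it provides: δ_0 − R_Q·δ_{QQ} = R_Q/k. With 1/k = 0.000063 m/kN, R_Q = δ_0 / (δ_{QQ} + 1/k) = 0.79178 / (0.005409 + 0.000063) = 144.7 kN.
Moment equilibrium about P: M_P = Σ(load moments about P) − R_Q·L = 1291 − 144.7×7.5 = 205.6 kN·m.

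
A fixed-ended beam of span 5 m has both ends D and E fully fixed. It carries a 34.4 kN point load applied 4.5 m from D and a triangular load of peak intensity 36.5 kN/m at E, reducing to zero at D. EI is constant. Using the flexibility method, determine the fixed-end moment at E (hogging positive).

M_E = 59.56 kN·m

Release both end moments; the primary structure is a simply-supported span DE with redundants M_D and M_E.
On the primary (simply-supported) span, the end slopes from the loading are:
  at D: point load 34.4 at a = 4.5: Pab(L + b)/(6LEI) = 14.19/EI
  at E: point load 34.4 at a = 4.5: Pab(L + a)/(6LEI) = 24.51/EI
  at D: triangular load, peak 36.5: 7w₀L³/(360EI) = 88.72/EI
  at E: triangular load, peak 36.5: w₀L³/(45EI) = 101.4/EI
  θ_D0 = 102.9/EI,  θ_E0 = 125.9/EI
Flexibility coefficients: a unit moment at one end gives L/(3EI) there and L/(6EI) at the far end, so f₁₁ = f₂₂ = 1.667/EI and f₁₂ = f₂₁ = 0.8333/EI.
Compatibility — zero rotation at each built-in end:
  1.667 M_D + 0.8333 M_E = 102.9
  0.8333 M_D + 1.667 M_E = 125.9
Solving the pair gives M_D = 31.96 kN·m and M_E = 59.56 kN·m (hogging).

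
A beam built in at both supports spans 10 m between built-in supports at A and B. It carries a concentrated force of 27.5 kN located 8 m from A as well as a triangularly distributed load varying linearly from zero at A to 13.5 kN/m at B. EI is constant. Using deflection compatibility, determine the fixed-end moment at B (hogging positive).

Release both end moments; the primary structure is a simply-supported span AB with redundants M_A and M_B.
End rotations of the released simple span under the applied load (×1/EI):
  at A: point load 27.5 at a = 8: Pab(L + b)/(6LEI) = 88/EI
  at B: point load 27.5 at a = 8: Pab(L + a)/(6LEI) = 132/EI
  at A: triangular load, peak 13.5: 7w₀L³/(360EI) = 262.5/EI
  at B: triangular load, peak 13.5: w₀L³/(45EI) = 300/EI
  θ_A0 = 350.5/EI,  θ_B0 = 432/EI
Flexibility coefficients: a unit moment at one end gives L/(3EI) there and L/(6EI) at the far end, so f₁₁ = f₂₂ = 3.333/EI and f₁₂ = f₂₁ = 1.667/EI.
Compatibility — zero rotation at each built-in end:
  3.333 M_A + 1.667 M_B = 350.5
  1.667 M_A + 3.333 M_B = 432
Solving the pair gives M_A = 53.8 kN·m and M_B = 102.7 kN·m (hogging).

M_B = 102.7 kN·m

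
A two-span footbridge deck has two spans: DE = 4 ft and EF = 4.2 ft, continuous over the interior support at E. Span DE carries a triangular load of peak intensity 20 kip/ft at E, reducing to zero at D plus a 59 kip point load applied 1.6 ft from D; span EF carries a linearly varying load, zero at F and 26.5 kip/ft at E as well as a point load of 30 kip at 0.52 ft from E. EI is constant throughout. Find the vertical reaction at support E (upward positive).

Release continuity at E by inserting a hinge; the redundant is the internal moment M_E. The primary structure is two simply-supported spans DE and EF.
End slopes at the hinge E, treating each span as simply supported:
  span DE: triangular load, peak 20: w₀L³/(45EI) = 28.44/EI
  span DE: point load 59 at a = 1.6: Pab(L + a)/(6LEI) = 52.86/EI
  span EF: triangular load, peak 26.5: w₀L³/(45EI) = 43.63/EI
  span EF: point load 30 at a = 0.52: Pab(L + b)/(6LEI) = 17.95/EI
  relative rotation θ_0 = (81.31 + 61.58)/EI = 142.9/EI
A unit hogging moment at E produces rotation L₁/(3EI) + L₂/(3EI) = 2.733/EI.
Slope continuity at E: θ_0 = M_E·2.733/EI, so M_E = 142.9/2.733 = 52.28 kip·ft (hogging).
Span DE, ΣM about D with M_E applied at E: R_E^{DE}·4 = 201.1 + 52.28, so R_E^{DE} = 63.34 kip and R_D = 99 − 63.34 = 35.66 kip.
Span EF, ΣM about F: R_E^{EF}·4.2 = 266.2 + 52.28, so R_E^{EF} = 75.83 kip and R_F = 85.65 − 75.83 = 9.817 kip.
R_E = 63.34 + 75.83 = 139.2 kip.

R_E = 139.2 kip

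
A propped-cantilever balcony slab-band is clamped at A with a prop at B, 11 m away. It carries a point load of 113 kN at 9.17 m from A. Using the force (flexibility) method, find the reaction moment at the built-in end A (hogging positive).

M_A = 100.5 kN·m

Choose R_B as the redundant. The primary structure is the cantilever fixed at A.
Free-end deflection of the primary structure under the applied loading (downward +):
  point load 113 at a = 9.17: Pa²(3L − a)/(6EI) = 37739/EI
Tip deflection under a unit load at B: L³/(3EI) = 443.7/EI.
Compatibility at B: δ_0 − R_B·δ_{BB} = 0, so R_B = 37739/443.7 = 85.06 kN.
Moment equilibrium about A: M_A = Σ(load moments about A) − R_B·L = 1036 − 85.06×11 = 100.5 kN·m.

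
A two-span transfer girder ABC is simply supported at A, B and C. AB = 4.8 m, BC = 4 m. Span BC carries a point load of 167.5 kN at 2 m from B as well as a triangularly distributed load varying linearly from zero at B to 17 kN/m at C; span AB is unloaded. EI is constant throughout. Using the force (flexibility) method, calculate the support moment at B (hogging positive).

M_B = 64.31 kN·m

Release continuity at B by inserting a hinge; the redundant is the internal moment M_B. The primary structure is two simply-supported spans AB and BC.
End slopes at the hinge B, treating each span as simply supported:
  span BC: point load 167.5 at a = 2: Pab(L + b)/(6LEI) = 167.5/EI
  span BC: triangular load, peak 17: 7w₀L³/(360EI) = 21.16/EI
  relative rotation θ_0 = (0 + 188.7)/EI = 188.7/EI
A unit hogging moment at B produces rotation L₁/(3EI) + L₂/(3EI) = 2.933/EI.
Slope continuity at B: θ_0 = M_B·2.933/EI, so M_B = 188.7/2.933 = 64.31 kN·m (hogging).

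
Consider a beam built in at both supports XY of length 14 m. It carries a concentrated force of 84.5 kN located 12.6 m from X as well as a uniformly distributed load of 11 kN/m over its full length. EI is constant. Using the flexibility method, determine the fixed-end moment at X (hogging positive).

M_X = 190.3 kN·m

Release both end moments; the primary structure is a simply-supported span XY with redundants M_X and M_Y.
Simple-span end rotations at X and Y under the given loads:
  at X: point load 84.5 at a = 12.6: Pab(L + b)/(6LEI) = 273.3/EI
  at Y: point load 84.5 at a = 12.6: Pab(L + a)/(6LEI) = 472/EI
  at X: UDL 11: wL³/(24EI) = 1258/EI
  at Y: UDL 11: wL³/(24EI) = 1258/EI
  θ_X0 = 1531/EI,  θ_Y0 = 1730/EI
Flexibility coefficients: a unit moment at one end gives L/(3EI) there and L/(6EI) at the far end, so f₁₁ = f₂₂ = 4.667/EI and f₁₂ = f₂₁ = 2.333/EI.
Compatibility — zero rotation at each built-in end:
  4.667 M_X + 2.333 M_Y = 1531
  2.333 M_X + 4.667 M_Y = 1730
Solving the pair gives M_X = 190.3 kN·m and M_Y = 275.5 kN·m (hogging).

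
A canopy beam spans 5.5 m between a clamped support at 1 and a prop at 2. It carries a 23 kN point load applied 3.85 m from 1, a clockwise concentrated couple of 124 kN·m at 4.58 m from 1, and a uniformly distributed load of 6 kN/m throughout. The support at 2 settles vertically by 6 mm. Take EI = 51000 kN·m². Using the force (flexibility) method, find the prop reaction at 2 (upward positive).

R_2 = 52.69 kN

Release the roller at 2. Primary structure: cantilever fixed at 1.
Deflection at 2 on the released cantilever, summing each load's contribution:
  point load 23 at a = 3.85: Pa²(3L − a)/(6EI) = 718.8/EI
  clockwise couple 124 at a = 4.58: M₀a(2L − a)/(2EI) = 1823/EI
  UDL 6: wL⁴/(8EI) = 686.3/EI
  δ_0 = 3228/EI
Flexibility coefficient — unit upward force at 2: δ_{22} = L³/(3EI) = 55.46/EI.
With EI = 51000 kN·m²: δ_0 = 0.063296 m and δ_{22} = 0.001087 m/kN.
Compatibility — the beam at 2 must follow the support down by 0.006 m: δ_0 − R_2·δ_{22} = 0.006, so R_2 = (0.063296 − 0.006)/0.001087 = 52.69 kN.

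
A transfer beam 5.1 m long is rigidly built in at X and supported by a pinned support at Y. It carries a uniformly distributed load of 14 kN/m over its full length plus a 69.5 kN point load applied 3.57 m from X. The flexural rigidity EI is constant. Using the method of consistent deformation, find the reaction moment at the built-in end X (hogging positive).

M_X = 93.9 kN·m

Release the roller at Y. Primary structure: cantilever fixed at X.
Downward deflection at the released point Y due to the loads:
  UDL 14: wL⁴/(8EI) = 1184/EI
  point load 69.5 at a = 3.57: Pa²(3L − a)/(6EI) = 1732/EI
  δ_0 = 2916/EI
Tip deflection under a unit load at Y: L³/(3EI) = 44.22/EI.
The prop prevents deflection at Y: R_Y = δ_0/δ_{YY} = 2916/44.22 = 65.94 kN.
Moment equilibrium about X: M_X = Σ(load moments about X) − R_Y·L = 430.2 − 65.94×5.1 = 93.9 kN·m.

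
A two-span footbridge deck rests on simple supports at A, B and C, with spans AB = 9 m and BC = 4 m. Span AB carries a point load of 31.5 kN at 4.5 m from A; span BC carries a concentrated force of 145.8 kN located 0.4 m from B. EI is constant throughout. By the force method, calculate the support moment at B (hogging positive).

M_B = 52.14 kN·m

Take M_B as the redundant. Released structure: two simple spans AB and BC with a hinge at B.
Rotations at B on the released spans (each span's end-slope, ×1/EI):
  span AB: point load 31.5 at a = 4.5: Pab(L + a)/(6LEI) = 159.5/EI
  span BC: point load 145.8 at a = 0.4: Pab(L + b)/(6LEI) = 66.48/EI
  relative rotation θ_0 = (159.5 + 66.48)/EI = 226/EI
A unit hogging moment at B produces rotation L₁/(3EI) + L₂/(3EI) = 4.333/EI.
Slope continuity at B: θ_0 = M_B·4.333/EI, so M_B = 226/4.333 = 52.14 kN·m (hogging).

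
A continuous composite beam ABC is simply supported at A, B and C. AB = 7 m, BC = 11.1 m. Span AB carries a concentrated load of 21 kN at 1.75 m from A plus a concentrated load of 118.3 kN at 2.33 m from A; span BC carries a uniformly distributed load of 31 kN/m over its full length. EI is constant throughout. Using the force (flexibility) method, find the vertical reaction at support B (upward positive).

Take M_B as the redundant. Released structure: two simple spans AB and BC with a hinge at B.
End slopes at the hinge B, treating each span as simply supported:
  span AB: point load 21 at a = 1.75: Pab(L + a)/(6LEI) = 40.2/EI
  span AB: point load 118.3 at a = 2.33: Pab(L + a)/(6LEI) = 285.9/EI
  span BC: UDL 31: wL³/(24EI) = 1767/EI
  relative rotation θ_0 = (326.1 + 1767)/EI = 2093/EI
A unit hogging moment at B produces rotation L₁/(3EI) + L₂/(3EI) = 6.033/EI.
Compatibility: M_B·(L₁+L₂)/(3EI) = θ_0, giving M_B = 346.9 kN·m (hogging).
Span AB, ΣM about A with M_B applied at B: R_B^{AB}·7 = 312.4 + 346.9, so R_B^{AB} = 94.18 kN and R_A = 139.3 − 94.18 = 45.12 kN.
Span BC, ΣM about C: R_B^{BC}·11.1 = 1910 + 346.9, so R_B^{BC} = 203.3 kN and R_C = 344.1 − 203.3 = 140.8 kN.
R_B = 94.18 + 203.3 = 297.5 kN.

R_B = 297.5 kN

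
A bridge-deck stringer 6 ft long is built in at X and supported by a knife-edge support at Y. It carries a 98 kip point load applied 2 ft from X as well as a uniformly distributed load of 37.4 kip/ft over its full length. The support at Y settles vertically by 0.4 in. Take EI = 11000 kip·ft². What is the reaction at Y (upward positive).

R_Y = 93.58 kip

Take the reaction at Y as the redundant and release it; the primary structure is a cantilever fixed at X.
Free-end deflection of the primary structure under the applied loading (downward +):
  point load 98 at a = 2: Pa²(3L − a)/(6EI) = 1045/EI
  UDL 37.4: wL⁴/(8EI) = 6059/EI
  δ_0 = 7104/EI
Flexibility coefficient — unit upward force at Y: δ_{YY} = L³/(3EI) = 72/EI.
With EI = 11000 kip·ft²: δ_0 = 0.64583 ft and δ_{YY} = 0.006545 ft/kip.
Compatibility — the beam at Y must follow the support down by 0.03333 ft: δ_0 − R_Y·δ_{YY} = 0.03333, so R_Y = (0.64583 − 0.03333)/0.006545 = 93.58 kip.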